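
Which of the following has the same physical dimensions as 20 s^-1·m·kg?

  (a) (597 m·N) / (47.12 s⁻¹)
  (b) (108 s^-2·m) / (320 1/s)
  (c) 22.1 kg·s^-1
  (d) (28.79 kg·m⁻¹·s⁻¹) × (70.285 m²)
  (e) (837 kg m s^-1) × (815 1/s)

Reference: kg·m·s⁻¹.
Each option:
  (a) [kg·m²·s⁻²] / [s⁻¹] = kg·m²·s⁻¹
  (b) [m·s⁻²] / [s⁻¹] = m·s⁻¹
  (c) kg·s⁻¹
  (d) [kg·m⁻¹·s⁻¹] · [m²] = kg·m·s⁻¹  ← same
  (e) [kg·m·s⁻¹] · [s⁻¹] = kg·m·s⁻²
Only (d) matches kg·m·s⁻¹.

(d)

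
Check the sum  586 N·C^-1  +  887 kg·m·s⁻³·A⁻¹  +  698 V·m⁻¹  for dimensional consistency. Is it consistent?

Yes

Dimensions:
  586 N·C^-1:  N·C⁻¹ = kg·m·s⁻²·(s·A)⁻¹ = kg·m·s⁻³·A⁻¹
  887 kg·m·s⁻³·A⁻¹:  kg·m·s⁻³·A⁻¹
  698 V·m⁻¹:  V·m⁻¹ = J·C⁻¹·m⁻¹ = kg·m·s⁻³·A⁻¹
Every term reduces to kg·m·s⁻³·A⁻¹.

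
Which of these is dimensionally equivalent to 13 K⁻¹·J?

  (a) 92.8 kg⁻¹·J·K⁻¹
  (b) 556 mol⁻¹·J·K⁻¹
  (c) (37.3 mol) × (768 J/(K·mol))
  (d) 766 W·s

(c)

Reference: J·K⁻¹ = N·m·K⁻¹ = kg·m²·s⁻²·K⁻¹.
Each option:
  (a) J·kg⁻¹·K⁻¹ = N·m·kg⁻¹·K⁻¹ = m²·s⁻²·K⁻¹
  (b) J·mol⁻¹·K⁻¹ = N·m·mol⁻¹·K⁻¹ = kg·m²·s⁻²·K⁻¹·mol⁻¹
  (c) [mol] · [kg·m²·s⁻²·K⁻¹·mol⁻¹] = kg·m²·s⁻²·K⁻¹  ← same
  (d) W·s = J·s⁻¹·s = kg·m²·s⁻²
Only (c) matches kg·m²·s⁻²·K⁻¹.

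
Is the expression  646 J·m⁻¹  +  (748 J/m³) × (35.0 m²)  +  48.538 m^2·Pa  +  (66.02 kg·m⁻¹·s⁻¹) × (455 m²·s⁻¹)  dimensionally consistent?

Work out the base dimensions of each:
  646 J·m⁻¹:  J·m⁻¹ = N·m·m⁻¹ = kg·m·s⁻²
  (748 J/m³) × (35.0 m²):  [kg·m⁻¹·s⁻²] · [m²] = kg·m·s⁻²
  48.538 m^2·Pa:  Pa·m² = N·m⁻²·m² = kg·m·s⁻²
  (66.02 kg·m⁻¹·s⁻¹) × (455 m²·s⁻¹):  [kg·m⁻¹·s⁻¹] · [m²·s⁻¹] = kg·m·s⁻²
Every term reduces to kg·m·s⁻².

Yes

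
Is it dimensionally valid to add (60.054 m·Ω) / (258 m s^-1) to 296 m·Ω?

No

Dimensions:
  (60.054 m·Ω) / (258 m s^-1):  [kg·m³·s⁻³·A⁻²] / [m·s⁻¹] = kg·m²·s⁻²·A⁻²
  296 m·Ω:  Ω·m = V·A⁻¹·m = kg·m³·s⁻³·A⁻²
kg·m²·s⁻²·A⁻² ≠ kg·m³·s⁻³·A⁻², so they cannot be added.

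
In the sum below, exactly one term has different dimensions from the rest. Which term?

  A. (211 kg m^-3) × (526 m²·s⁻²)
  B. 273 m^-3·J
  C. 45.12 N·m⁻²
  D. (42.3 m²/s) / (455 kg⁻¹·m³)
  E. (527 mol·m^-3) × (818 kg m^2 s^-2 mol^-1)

Work out the base dimensions of each:
  A. [kg·m⁻³] · [m²·s⁻²] = kg·m⁻¹·s⁻²
  B. J·m⁻³ = N·m·m⁻³ = kg·m⁻¹·s⁻²
  C. N·m⁻² = kg·m·s⁻²·m⁻² = kg·m⁻¹·s⁻²
  D. [m²·s⁻¹] / [kg⁻¹·m³] = kg·m⁻¹·s⁻¹
  E. [m⁻³·mol] · [kg·m²·s⁻²·mol⁻¹] = kg·m⁻¹·s⁻²
All reduce to kg·m⁻¹·s⁻² except D., which is kg·m⁻¹·s⁻¹.

D.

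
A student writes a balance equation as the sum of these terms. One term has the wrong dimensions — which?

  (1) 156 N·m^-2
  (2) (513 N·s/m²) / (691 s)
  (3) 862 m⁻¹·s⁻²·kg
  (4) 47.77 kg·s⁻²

Reduce each to base SI dimensions:
  (1) N·m⁻² = kg·m·s⁻²·m⁻² = kg·m⁻¹·s⁻²
  (2) [kg·m⁻¹·s⁻¹] / [s] = kg·m⁻¹·s⁻²
  (3) kg·m⁻¹·s⁻²
  (4) kg·s⁻²
All reduce to kg·m⁻¹·s⁻² except (4), which is kg·s⁻².

(4)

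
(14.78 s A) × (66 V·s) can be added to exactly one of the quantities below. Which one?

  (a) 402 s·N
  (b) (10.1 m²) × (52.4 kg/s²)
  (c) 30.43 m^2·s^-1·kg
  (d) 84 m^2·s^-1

(c)

Reference: [s·A] · [kg·m²·s⁻²·A⁻¹] = kg·m²·s⁻¹.
Each option:
  (a) N·s = kg·m·s⁻²·s = kg·m·s⁻¹
  (b) [m²] · [kg·s⁻²] = kg·m²·s⁻²
  (c) kg·m²·s⁻¹  ← same
  (d) m²·s⁻¹
Only (c) matches kg·m²·s⁻¹.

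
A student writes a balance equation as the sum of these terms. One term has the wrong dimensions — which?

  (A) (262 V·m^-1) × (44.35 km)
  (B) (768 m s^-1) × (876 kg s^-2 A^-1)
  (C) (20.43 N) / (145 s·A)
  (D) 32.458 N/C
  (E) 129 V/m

Work out the base dimensions of each:
  (A) [kg·m·s⁻³·A⁻¹] · [m] = kg·m²·s⁻³·A⁻¹
  (B) [m·s⁻¹] · [kg·s⁻²·A⁻¹] = kg·m·s⁻³·A⁻¹
  (C) [kg·m·s⁻²] / [s·A] = kg·m·s⁻³·A⁻¹
  (D) N·C⁻¹ = kg·m·s⁻²·(s·A)⁻¹ = kg·m·s⁻³·A⁻¹
  (E) V·m⁻¹ = J·C⁻¹·m⁻¹ = kg·m·s⁻³·A⁻¹
All reduce to kg·m·s⁻³·A⁻¹ except (A), which is kg·m²·s⁻³·A⁻¹.

(A)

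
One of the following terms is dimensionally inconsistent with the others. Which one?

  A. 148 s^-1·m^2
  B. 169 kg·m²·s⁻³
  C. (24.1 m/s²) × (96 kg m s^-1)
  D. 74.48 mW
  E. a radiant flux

Work out the base dimensions of each:
  A. m²·s⁻¹
  B. kg·m²·s⁻³
  C. [m·s⁻²] · [kg·m·s⁻¹] = kg·m²·s⁻³
  D. W = J·s⁻¹ = kg·m²·s⁻³
  E. [radiant flux] = kg·m²·s⁻³
All reduce to kg·m²·s⁻³ except A., which is m²·s⁻¹.

A.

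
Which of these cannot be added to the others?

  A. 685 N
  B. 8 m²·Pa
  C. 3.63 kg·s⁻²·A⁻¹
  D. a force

Work out the base dimensions of each:
  A. N = kg·m·s⁻²
  B. Pa·m² = N·m⁻²·m² = kg·m·s⁻²
  C. kg·s⁻²·A⁻¹
  D. [force] = kg·m·s⁻²
All reduce to kg·m·s⁻² except C., which is kg·s⁻²·A⁻¹.

C.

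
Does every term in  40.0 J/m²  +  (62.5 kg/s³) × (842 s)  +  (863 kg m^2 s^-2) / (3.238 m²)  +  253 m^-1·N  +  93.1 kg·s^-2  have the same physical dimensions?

In SI base units:
  40.0 J/m²:  J·m⁻² = N·m·m⁻² = kg·s⁻²
  (62.5 kg/s³) × (842 s):  [kg·s⁻³] · [s] = kg·s⁻²
  (863 kg m^2 s^-2) / (3.238 m²):  [kg·m²·s⁻²] / [m²] = kg·s⁻²
  253 m^-1·N:  N·m⁻¹ = kg·m·s⁻²·m⁻¹ = kg·s⁻²
  93.1 kg·s^-2:  kg·s⁻²
Every term reduces to kg·s⁻².

Yes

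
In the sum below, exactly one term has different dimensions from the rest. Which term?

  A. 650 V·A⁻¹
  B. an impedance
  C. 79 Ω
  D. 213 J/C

D.

Reduce each to base SI dimensions:
  A. V·A⁻¹ = J·C⁻¹·A⁻¹ = kg·m²·s⁻³·A⁻²
  B. [impedance] = kg·m²·s⁻³·A⁻²
  C. Ω = V·A⁻¹ = kg·m²·s⁻³·A⁻²
  D. J·C⁻¹ = N·m·(s·A)⁻¹ = kg·m²·s⁻³·A⁻¹
All reduce to kg·m²·s⁻³·A⁻² except D., which is kg·m²·s⁻³·A⁻¹.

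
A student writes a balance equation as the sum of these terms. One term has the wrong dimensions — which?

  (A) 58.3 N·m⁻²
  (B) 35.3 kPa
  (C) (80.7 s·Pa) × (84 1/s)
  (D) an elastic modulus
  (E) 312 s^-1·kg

(E)

Work out the base dimensions of each:
  (A) N·m⁻² = kg·m·s⁻²·m⁻² = kg·m⁻¹·s⁻²
  (B) Pa = N·m⁻² = kg·m⁻¹·s⁻²
  (C) [kg·m⁻¹·s⁻¹] · [s⁻¹] = kg·m⁻¹·s⁻²
  (D) [elastic modulus] = kg·m⁻¹·s⁻²
  (E) kg·s⁻¹
All reduce to kg·m⁻¹·s⁻² except (E), which is kg·s⁻¹.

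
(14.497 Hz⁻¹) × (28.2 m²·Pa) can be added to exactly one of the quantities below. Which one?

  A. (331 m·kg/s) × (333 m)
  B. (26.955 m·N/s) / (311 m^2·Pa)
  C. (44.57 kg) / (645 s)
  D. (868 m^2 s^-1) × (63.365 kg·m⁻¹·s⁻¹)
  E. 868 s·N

E.

Reference: [s] · [kg·m·s⁻²] = kg·m·s⁻¹.
Each option:
  A. [kg·m·s⁻¹] · [m] = kg·m²·s⁻¹
  B. [kg·m²·s⁻³] / [kg·m·s⁻²] = m·s⁻¹
  C. [kg] / [s] = kg·s⁻¹
  D. [m²·s⁻¹] · [kg·m⁻¹·s⁻¹] = kg·m·s⁻²
  E. N·s = kg·m·s⁻²·s = kg·m·s⁻¹  ← same
Only E. matches kg·m·s⁻¹.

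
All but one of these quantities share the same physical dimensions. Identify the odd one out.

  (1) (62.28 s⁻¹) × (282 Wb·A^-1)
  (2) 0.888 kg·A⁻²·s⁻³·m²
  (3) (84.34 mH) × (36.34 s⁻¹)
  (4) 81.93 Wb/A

Expand each in SI base units:
  (1) [s⁻¹] · [kg·m²·s⁻²·A⁻²] = kg·m²·s⁻³·A⁻²
  (2) kg·m²·s⁻³·A⁻²
  (3) [kg·m²·s⁻²·A⁻²] · [s⁻¹] = kg·m²·s⁻³·A⁻²
  (4) Wb·A⁻¹ = V·s·A⁻¹ = kg·m²·s⁻²·A⁻²
All reduce to kg·m²·s⁻³·A⁻² except (4), which is kg·m²·s⁻²·A⁻².

(4)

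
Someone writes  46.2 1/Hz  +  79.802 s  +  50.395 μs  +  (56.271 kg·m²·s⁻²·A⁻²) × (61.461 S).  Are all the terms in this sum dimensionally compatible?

Dimensions:
  46.2 1/Hz:  Hz⁻¹ = (s⁻¹)⁻¹ = s
  79.802 s:  s
  50.395 μs:  s
  (56.271 kg·m²·s⁻²·A⁻²) × (61.461 S):  [kg·m²·s⁻²·A⁻²] · [kg⁻¹·m⁻²·s³·A²] = s
Every term reduces to s.

Yes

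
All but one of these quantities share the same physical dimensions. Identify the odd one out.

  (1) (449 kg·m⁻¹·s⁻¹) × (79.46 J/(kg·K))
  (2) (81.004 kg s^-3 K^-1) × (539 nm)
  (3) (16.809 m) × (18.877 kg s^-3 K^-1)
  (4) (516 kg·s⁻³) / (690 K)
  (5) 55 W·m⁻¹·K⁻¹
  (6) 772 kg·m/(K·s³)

Work out the base dimensions of each:
  (1) [kg·m⁻¹·s⁻¹] · [m²·s⁻²·K⁻¹] = kg·m·s⁻³·K⁻¹
  (2) [kg·s⁻³·K⁻¹] · [m] = kg·m·s⁻³·K⁻¹
  (3) [m] · [kg·s⁻³·K⁻¹] = kg·m·s⁻³·K⁻¹
  (4) [kg·s⁻³] / [K] = kg·s⁻³·K⁻¹
  (5) W·m⁻¹·K⁻¹ = J·s⁻¹·m⁻¹·K⁻¹ = kg·m·s⁻³·K⁻¹
  (6) kg·m·s⁻³·K⁻¹
All reduce to kg·m·s⁻³·K⁻¹ except (4), which is kg·s⁻³·K⁻¹.

(4)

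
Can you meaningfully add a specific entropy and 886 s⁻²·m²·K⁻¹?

Yes

Work out the base dimensions of each:
  a specific entropy:  [specific entropy] = m²·s⁻²·K⁻¹
  886 s⁻²·m²·K⁻¹:  m²·s⁻²·K⁻¹
Both are m²·s⁻²·K⁻¹, so they have the same dimensions and can be added.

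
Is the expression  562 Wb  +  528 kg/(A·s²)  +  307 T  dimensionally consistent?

No

Expand each in SI base units:
  562 Wb:  Wb = V·s = kg·m²·s⁻²·A⁻¹
  528 kg/(A·s²):  kg·s⁻²·A⁻¹
  307 T:  T = Wb·m⁻² = kg·s⁻²·A⁻¹
The terms do not share a single dimension (kg·m²·s⁻²·A⁻¹ vs kg·s⁻²·A⁻¹).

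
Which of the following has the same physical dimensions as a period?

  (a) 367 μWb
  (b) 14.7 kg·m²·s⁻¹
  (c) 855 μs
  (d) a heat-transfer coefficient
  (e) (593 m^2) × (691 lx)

(c)

Reference: [period] = s.
Each option:
  (a) Wb = V·s = kg·m²·s⁻²·A⁻¹
  (b) kg·m²·s⁻¹
  (c) s  ← same
  (d) [heat-transfer coefficient] = kg·s⁻³·K⁻¹
  (e) [m²] · [m⁻²·cd] = cd
Only (c) matches s.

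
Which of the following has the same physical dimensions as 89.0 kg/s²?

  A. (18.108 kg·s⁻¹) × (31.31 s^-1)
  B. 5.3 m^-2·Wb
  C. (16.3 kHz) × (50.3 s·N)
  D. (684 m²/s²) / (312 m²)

Reference: kg·s⁻².
Each option:
  A. [kg·s⁻¹] · [s⁻¹] = kg·s⁻²  ← same
  B. Wb·m⁻² = V·s·m⁻² = kg·s⁻²·A⁻¹
  C. [s⁻¹] · [kg·m·s⁻¹] = kg·m·s⁻²
  D. [m²·s⁻²] / [m²] = s⁻²
Only A. matches kg·s⁻².

A.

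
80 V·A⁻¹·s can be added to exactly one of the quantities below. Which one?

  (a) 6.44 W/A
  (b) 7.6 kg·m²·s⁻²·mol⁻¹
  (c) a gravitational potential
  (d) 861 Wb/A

Reference: V·s·A⁻¹ = J·C⁻¹·s·A⁻¹ = kg·m²·s⁻²·A⁻².
Each option:
  (a) W·A⁻¹ = J·s⁻¹·A⁻¹ = kg·m²·s⁻³·A⁻¹
  (b) kg·m²·s⁻²·mol⁻¹
  (c) [gravitational potential] = m²·s⁻²
  (d) Wb·A⁻¹ = V·s·A⁻¹ = kg·m²·s⁻²·A⁻²  ← same
Only (d) matches kg·m²·s⁻²·A⁻².

(d)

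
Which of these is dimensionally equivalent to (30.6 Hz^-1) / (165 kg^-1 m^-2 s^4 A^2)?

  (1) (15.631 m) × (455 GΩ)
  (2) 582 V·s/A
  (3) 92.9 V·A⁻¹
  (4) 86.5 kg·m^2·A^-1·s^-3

(3)

Reference: [s] / [kg⁻¹·m⁻²·s⁴·A²] = kg·m²·s⁻³·A⁻².
Each option:
  (1) [m] · [kg·m²·s⁻³·A⁻²] = kg·m³·s⁻³·A⁻²
  (2) V·s·A⁻¹ = J·C⁻¹·s·A⁻¹ = kg·m²·s⁻²·A⁻²
  (3) V·A⁻¹ = J·C⁻¹·A⁻¹ = kg·m²·s⁻³·A⁻²  ← same
  (4) kg·m²·s⁻³·A⁻¹
Only (3) matches kg·m²·s⁻³·A⁻².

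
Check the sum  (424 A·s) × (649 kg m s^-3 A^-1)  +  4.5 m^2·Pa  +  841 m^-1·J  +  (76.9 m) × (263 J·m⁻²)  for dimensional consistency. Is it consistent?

Yes

Work out the base dimensions of each:
  (424 A·s) × (649 kg m s^-3 A^-1):  [s·A] · [kg·m·s⁻³·A⁻¹] = kg·m·s⁻²
  4.5 m^2·Pa:  Pa·m² = N·m⁻²·m² = kg·m·s⁻²
  841 m^-1·J:  J·m⁻¹ = N·m·m⁻¹ = kg·m·s⁻²
  (76.9 m) × (263 J·m⁻²):  [m] · [kg·s⁻²] = kg·m·s⁻²
Every term reduces to kg·m·s⁻².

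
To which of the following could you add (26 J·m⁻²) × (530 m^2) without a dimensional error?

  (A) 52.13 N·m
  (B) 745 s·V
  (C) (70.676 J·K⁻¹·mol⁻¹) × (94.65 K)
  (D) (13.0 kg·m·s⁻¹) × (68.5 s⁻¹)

(A)

Reference: [kg·s⁻²] · [m²] = kg·m²·s⁻².
Each option:
  (A) N·m = kg·m·s⁻²·m = kg·m²·s⁻²  ← same
  (B) V·s = J·C⁻¹·s = kg·m²·s⁻²·A⁻¹
  (C) [kg·m²·s⁻²·K⁻¹·mol⁻¹] · [K] = kg·m²·s⁻²·mol⁻¹
  (D) [kg·m·s⁻¹] · [s⁻¹] = kg·m·s⁻²
Only (A) matches kg·m²·s⁻².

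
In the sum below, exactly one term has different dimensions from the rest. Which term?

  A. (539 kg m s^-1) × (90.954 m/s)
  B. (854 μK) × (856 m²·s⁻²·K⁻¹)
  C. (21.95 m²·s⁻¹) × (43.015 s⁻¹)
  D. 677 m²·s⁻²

A.

Expand each in SI base units:
  A. [kg·m·s⁻¹] · [m·s⁻¹] = kg·m²·s⁻²
  B. [K] · [m²·s⁻²·K⁻¹] = m²·s⁻²
  C. [m²·s⁻¹] · [s⁻¹] = m²·s⁻²
  D. m²·s⁻²
All reduce to m²·s⁻² except A., which is kg·m²·s⁻².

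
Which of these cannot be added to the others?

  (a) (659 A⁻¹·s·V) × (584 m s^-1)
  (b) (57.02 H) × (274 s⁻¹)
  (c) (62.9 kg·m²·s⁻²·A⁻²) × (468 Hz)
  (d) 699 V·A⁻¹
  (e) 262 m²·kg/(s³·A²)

(a)

Reduce each to base SI dimensions:
  (a) [kg·m²·s⁻²·A⁻²] · [m·s⁻¹] = kg·m³·s⁻³·A⁻²
  (b) [kg·m²·s⁻²·A⁻²] · [s⁻¹] = kg·m²·s⁻³·A⁻²
  (c) [kg·m²·s⁻²·A⁻²] · [s⁻¹] = kg·m²·s⁻³·A⁻²
  (d) V·A⁻¹ = J·C⁻¹·A⁻¹ = kg·m²·s⁻³·A⁻²
  (e) kg·m²·s⁻³·A⁻²
All reduce to kg·m²·s⁻³·A⁻² except (a), which is kg·m³·s⁻³·A⁻².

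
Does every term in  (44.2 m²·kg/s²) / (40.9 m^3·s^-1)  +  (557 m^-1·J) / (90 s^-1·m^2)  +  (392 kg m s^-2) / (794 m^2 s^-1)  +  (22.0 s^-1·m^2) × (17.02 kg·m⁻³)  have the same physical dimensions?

Dimensions:
  (44.2 m²·kg/s²) / (40.9 m^3·s^-1):  [kg·m²·s⁻²] / [m³·s⁻¹] = kg·m⁻¹·s⁻¹
  (557 m^-1·J) / (90 s^-1·m^2):  [kg·m·s⁻²] / [m²·s⁻¹] = kg·m⁻¹·s⁻¹
  (392 kg m s^-2) / (794 m^2 s^-1):  [kg·m·s⁻²] / [m²·s⁻¹] = kg·m⁻¹·s⁻¹
  (22.0 s^-1·m^2) × (17.02 kg·m⁻³):  [m²·s⁻¹] · [kg·m⁻³] = kg·m⁻¹·s⁻¹
Every term reduces to kg·m⁻¹·s⁻¹.

Yes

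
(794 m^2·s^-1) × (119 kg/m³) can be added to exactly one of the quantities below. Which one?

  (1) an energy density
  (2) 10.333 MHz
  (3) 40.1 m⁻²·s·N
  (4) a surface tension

(3)

Reference: [m²·s⁻¹] · [kg·m⁻³] = kg·m⁻¹·s⁻¹.
Each option:
  (1) [energy density] = kg·m⁻¹·s⁻²
  (2) Hz = s⁻¹
  (3) N·s·m⁻² = kg·m·s⁻²·s·m⁻² = kg·m⁻¹·s⁻¹  ← same
  (4) [surface tension] = kg·s⁻²
Only (3) matches kg·m⁻¹·s⁻¹.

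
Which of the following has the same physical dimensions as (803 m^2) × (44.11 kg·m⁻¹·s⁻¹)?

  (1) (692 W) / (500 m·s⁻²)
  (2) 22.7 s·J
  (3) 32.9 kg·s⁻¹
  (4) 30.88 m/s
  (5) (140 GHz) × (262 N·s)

(1)

Reference: [m²] · [kg·m⁻¹·s⁻¹] = kg·m·s⁻¹.
Each option:
  (1) [kg·m²·s⁻³] / [m·s⁻²] = kg·m·s⁻¹  ← same
  (2) J·s = N·m·s = kg·m²·s⁻¹
  (3) kg·s⁻¹
  (4) m·s⁻¹
  (5) [s⁻¹] · [kg·m·s⁻¹] = kg·m·s⁻²
Only (1) matches kg·m·s⁻¹.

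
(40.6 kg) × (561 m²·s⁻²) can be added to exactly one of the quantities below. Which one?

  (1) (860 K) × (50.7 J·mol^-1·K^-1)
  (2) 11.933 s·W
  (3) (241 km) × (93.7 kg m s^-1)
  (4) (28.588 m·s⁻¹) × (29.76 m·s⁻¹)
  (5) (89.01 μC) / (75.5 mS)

Reference: [kg] · [m²·s⁻²] = kg·m²·s⁻².
Each option:
  (1) [K] · [kg·m²·s⁻²·K⁻¹·mol⁻¹] = kg·m²·s⁻²·mol⁻¹
  (2) W·s = J·s⁻¹·s = kg·m²·s⁻²  ← same
  (3) [m] · [kg·m·s⁻¹] = kg·m²·s⁻¹
  (4) [m·s⁻¹] · [m·s⁻¹] = m²·s⁻²
  (5) [s·A] / [kg⁻¹·m⁻²·s³·A²] = kg·m²·s⁻²·A⁻¹
Only (2) matches kg·m²·s⁻².

(2)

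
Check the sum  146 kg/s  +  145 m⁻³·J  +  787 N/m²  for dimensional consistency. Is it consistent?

No

Expand each in SI base units:
  146 kg/s:  kg·s⁻¹
  145 m⁻³·J:  J·m⁻³ = N·m·m⁻³ = kg·m⁻¹·s⁻²
  787 N/m²:  N·m⁻² = kg·m·s⁻²·m⁻² = kg·m⁻¹·s⁻²
The terms do not share a single dimension (kg·m⁻¹·s⁻² vs kg·s⁻¹).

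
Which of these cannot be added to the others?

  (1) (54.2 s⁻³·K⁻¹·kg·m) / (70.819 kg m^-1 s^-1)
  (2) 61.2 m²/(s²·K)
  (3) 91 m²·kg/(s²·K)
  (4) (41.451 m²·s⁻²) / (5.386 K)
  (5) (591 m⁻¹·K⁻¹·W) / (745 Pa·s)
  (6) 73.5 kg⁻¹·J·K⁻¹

Work out the base dimensions of each:
  (1) [kg·m·s⁻³·K⁻¹] / [kg·m⁻¹·s⁻¹] = m²·s⁻²·K⁻¹
  (2) m²·s⁻²·K⁻¹
  (3) kg·m²·s⁻²·K⁻¹
  (4) [m²·s⁻²] / [K] = m²·s⁻²·K⁻¹
  (5) [kg·m·s⁻³·K⁻¹] / [kg·m⁻¹·s⁻¹] = m²·s⁻²·K⁻¹
  (6) J·kg⁻¹·K⁻¹ = N·m·kg⁻¹·K⁻¹ = m²·s⁻²·K⁻¹
All reduce to m²·s⁻²·K⁻¹ except (3), which is kg·m²·s⁻²·K⁻¹.

(3)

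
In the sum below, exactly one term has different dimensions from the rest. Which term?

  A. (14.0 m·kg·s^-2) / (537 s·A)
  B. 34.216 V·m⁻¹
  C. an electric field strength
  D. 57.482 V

Work out the base dimensions of each:
  A. [kg·m·s⁻²] / [s·A] = kg·m·s⁻³·A⁻¹
  B. V·m⁻¹ = J·C⁻¹·m⁻¹ = kg·m·s⁻³·A⁻¹
  C. [electric field strength] = kg·m·s⁻³·A⁻¹
  D. V = J·C⁻¹ = kg·m²·s⁻³·A⁻¹
All reduce to kg·m·s⁻³·A⁻¹ except D., which is kg·m²·s⁻³·A⁻¹.

D.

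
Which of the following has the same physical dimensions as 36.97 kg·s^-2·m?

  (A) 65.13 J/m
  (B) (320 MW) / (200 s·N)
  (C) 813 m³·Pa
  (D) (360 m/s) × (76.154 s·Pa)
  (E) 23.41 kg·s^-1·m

(A)

Reference: kg·m·s⁻².
Each option:
  (A) J·m⁻¹ = N·m·m⁻¹ = kg·m·s⁻²  ← same
  (B) [kg·m²·s⁻³] / [kg·m·s⁻¹] = m·s⁻²
  (C) Pa·m³ = N·m⁻²·m³ = kg·m²·s⁻²
  (D) [m·s⁻¹] · [kg·m⁻¹·s⁻¹] = kg·s⁻²
  (E) kg·m·s⁻¹
Only (A) matches kg·m·s⁻².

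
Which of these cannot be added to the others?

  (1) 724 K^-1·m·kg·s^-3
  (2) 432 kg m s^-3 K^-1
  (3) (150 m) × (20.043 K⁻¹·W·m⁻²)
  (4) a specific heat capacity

(4)

In SI base units:
  (1) kg·m·s⁻³·K⁻¹
  (2) kg·m·s⁻³·K⁻¹
  (3) [m] · [kg·s⁻³·K⁻¹] = kg·m·s⁻³·K⁻¹
  (4) [specific heat capacity] = m²·s⁻²·K⁻¹
All reduce to kg·m·s⁻³·K⁻¹ except (4), which is m²·s⁻²·K⁻¹.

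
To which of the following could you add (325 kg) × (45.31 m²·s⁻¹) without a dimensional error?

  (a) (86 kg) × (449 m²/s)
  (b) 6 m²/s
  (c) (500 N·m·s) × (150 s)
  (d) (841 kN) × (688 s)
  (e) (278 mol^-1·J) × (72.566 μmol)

(a)

Reference: [kg] · [m²·s⁻¹] = kg·m²·s⁻¹.
Each option:
  (a) [kg] · [m²·s⁻¹] = kg·m²·s⁻¹  ← same
  (b) m²·s⁻¹
  (c) [kg·m²·s⁻¹] · [s] = kg·m²
  (d) [kg·m·s⁻²] · [s] = kg·m·s⁻¹
  (e) [kg·m²·s⁻²·mol⁻¹] · [mol] = kg·m²·s⁻²
Only (a) matches kg·m²·s⁻¹.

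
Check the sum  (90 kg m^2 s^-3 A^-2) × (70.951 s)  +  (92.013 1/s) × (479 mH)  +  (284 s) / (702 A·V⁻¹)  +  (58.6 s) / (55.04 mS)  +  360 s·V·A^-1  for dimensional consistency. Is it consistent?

Expand each in SI base units:
  (90 kg m^2 s^-3 A^-2) × (70.951 s):  [kg·m²·s⁻³·A⁻²] · [s] = kg·m²·s⁻²·A⁻²
  (92.013 1/s) × (479 mH):  [s⁻¹] · [kg·m²·s⁻²·A⁻²] = kg·m²·s⁻³·A⁻²
  (284 s) / (702 A·V⁻¹):  [s] / [kg⁻¹·m⁻²·s³·A²] = kg·m²·s⁻²·A⁻²
  (58.6 s) / (55.04 mS):  [s] / [kg⁻¹·m⁻²·s³·A²] = kg·m²·s⁻²·A⁻²
  360 s·V·A^-1:  V·s·A⁻¹ = J·C⁻¹·s·A⁻¹ = kg·m²·s⁻²·A⁻²
The terms do not share a single dimension (kg·m²·s⁻²·A⁻² vs kg·m²·s⁻³·A⁻²).

No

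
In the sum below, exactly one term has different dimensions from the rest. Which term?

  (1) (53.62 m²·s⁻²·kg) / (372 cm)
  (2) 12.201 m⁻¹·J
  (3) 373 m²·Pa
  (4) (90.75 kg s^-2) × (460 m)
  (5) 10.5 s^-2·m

Expand each in SI base units:
  (1) [kg·m²·s⁻²] / [m] = kg·m·s⁻²
  (2) J·m⁻¹ = N·m·m⁻¹ = kg·m·s⁻²
  (3) Pa·m² = N·m⁻²·m² = kg·m·s⁻²
  (4) [kg·s⁻²] · [m] = kg·m·s⁻²
  (5) m·s⁻²
All reduce to kg·m·s⁻² except (5), which is m·s⁻².

(5)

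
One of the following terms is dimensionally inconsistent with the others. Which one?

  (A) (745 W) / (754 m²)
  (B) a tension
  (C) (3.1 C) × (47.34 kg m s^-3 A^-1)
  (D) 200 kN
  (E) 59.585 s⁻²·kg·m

(A)

Work out the base dimensions of each:
  (A) [kg·m²·s⁻³] / [m²] = kg·s⁻³
  (B) [tension] = kg·m·s⁻²
  (C) [s·A] · [kg·m·s⁻³·A⁻¹] = kg·m·s⁻²
  (D) N = kg·m·s⁻²
  (E) kg·m·s⁻²
All reduce to kg·m·s⁻² except (A), which is kg·s⁻³.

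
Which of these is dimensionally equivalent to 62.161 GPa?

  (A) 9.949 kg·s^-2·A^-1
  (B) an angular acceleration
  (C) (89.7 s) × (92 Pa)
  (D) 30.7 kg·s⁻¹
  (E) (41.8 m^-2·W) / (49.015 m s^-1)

Reference: Pa = N·m⁻² = kg·m⁻¹·s⁻².
Each option:
  (A) kg·s⁻²·A⁻¹
  (B) [angular acceleration] = s⁻²
  (C) [s] · [kg·m⁻¹·s⁻²] = kg·m⁻¹·s⁻¹
  (D) kg·s⁻¹
  (E) [kg·s⁻³] / [m·s⁻¹] = kg·m⁻¹·s⁻²  ← same
Only (E) matches kg·m⁻¹·s⁻².

(E)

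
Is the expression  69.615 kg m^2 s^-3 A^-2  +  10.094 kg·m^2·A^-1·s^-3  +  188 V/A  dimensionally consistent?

No

In SI base units:
  69.615 kg m^2 s^-3 A^-2:  kg·m²·s⁻³·A⁻²
  10.094 kg·m^2·A^-1·s^-3:  kg·m²·s⁻³·A⁻¹
  188 V/A:  V·A⁻¹ = J·C⁻¹·A⁻¹ = kg·m²·s⁻³·A⁻²
The terms do not share a single dimension (kg·m²·s⁻³·A⁻² vs kg·m²·s⁻³·A⁻¹).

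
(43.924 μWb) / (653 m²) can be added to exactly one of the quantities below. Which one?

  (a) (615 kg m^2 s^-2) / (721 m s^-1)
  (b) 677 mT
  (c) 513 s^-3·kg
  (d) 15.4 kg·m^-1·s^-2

Reference: [kg·m²·s⁻²·A⁻¹] / [m²] = kg·s⁻²·A⁻¹.
Each option:
  (a) [kg·m²·s⁻²] / [m·s⁻¹] = kg·m·s⁻¹
  (b) T = Wb·m⁻² = kg·s⁻²·A⁻¹  ← same
  (c) kg·s⁻³
  (d) kg·m⁻¹·s⁻²
Only (b) matches kg·s⁻²·A⁻¹.

(b)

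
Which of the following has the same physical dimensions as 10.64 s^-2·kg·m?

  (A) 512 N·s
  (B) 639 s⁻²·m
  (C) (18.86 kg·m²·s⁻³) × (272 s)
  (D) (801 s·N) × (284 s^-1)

(D)

Reference: kg·m·s⁻².
Each option:
  (A) N·s = kg·m·s⁻²·s = kg·m·s⁻¹
  (B) m·s⁻²
  (C) [kg·m²·s⁻³] · [s] = kg·m²·s⁻²
  (D) [kg·m·s⁻¹] · [s⁻¹] = kg·m·s⁻²  ← same
Only (D) matches kg·m·s⁻².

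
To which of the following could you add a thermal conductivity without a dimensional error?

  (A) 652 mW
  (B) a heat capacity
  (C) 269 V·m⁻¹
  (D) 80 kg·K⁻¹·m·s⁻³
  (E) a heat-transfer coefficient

(D)

Reference: [thermal conductivity] = kg·m·s⁻³·K⁻¹.
Each option:
  (A) W = J·s⁻¹ = kg·m²·s⁻³
  (B) [heat capacity] = kg·m²·s⁻²·K⁻¹
  (C) V·m⁻¹ = J·C⁻¹·m⁻¹ = kg·m·s⁻³·A⁻¹
  (D) kg·m·s⁻³·K⁻¹  ← same
  (E) [heat-transfer coefficient] = kg·s⁻³·K⁻¹
Only (D) matches kg·m·s⁻³·K⁻¹.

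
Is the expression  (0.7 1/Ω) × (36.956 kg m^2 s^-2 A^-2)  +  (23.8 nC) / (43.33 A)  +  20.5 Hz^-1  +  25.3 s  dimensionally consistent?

Yes

Dimensions:
  (0.7 1/Ω) × (36.956 kg m^2 s^-2 A^-2):  [kg⁻¹·m⁻²·s³·A²] · [kg·m²·s⁻²·A⁻²] = s
  (23.8 nC) / (43.33 A):  [s·A] / [A] = s
  20.5 Hz^-1:  Hz⁻¹ = (s⁻¹)⁻¹ = s
  25.3 s:  s
Every term reduces to s.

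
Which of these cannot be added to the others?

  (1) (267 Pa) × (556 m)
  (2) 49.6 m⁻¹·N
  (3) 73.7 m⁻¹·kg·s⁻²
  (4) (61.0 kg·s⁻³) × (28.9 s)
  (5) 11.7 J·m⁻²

Expand each in SI base units:
  (1) [kg·m⁻¹·s⁻²] · [m] = kg·s⁻²
  (2) N·m⁻¹ = kg·m·s⁻²·m⁻¹ = kg·s⁻²
  (3) kg·m⁻¹·s⁻²
  (4) [kg·s⁻³] · [s] = kg·s⁻²
  (5) J·m⁻² = N·m·m⁻² = kg·s⁻²
All reduce to kg·s⁻² except (3), which is kg·m⁻¹·s⁻².

(3)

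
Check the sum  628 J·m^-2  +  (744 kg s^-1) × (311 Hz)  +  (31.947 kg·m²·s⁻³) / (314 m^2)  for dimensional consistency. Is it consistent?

No

Expand each in SI base units:
  628 J·m^-2:  J·m⁻² = N·m·m⁻² = kg·s⁻²
  (744 kg s^-1) × (311 Hz):  [kg·s⁻¹] · [s⁻¹] = kg·s⁻²
  (31.947 kg·m²·s⁻³) / (314 m^2):  [kg·m²·s⁻³] / [m²] = kg·s⁻³
The terms do not share a single dimension (kg·s⁻² vs kg·s⁻³).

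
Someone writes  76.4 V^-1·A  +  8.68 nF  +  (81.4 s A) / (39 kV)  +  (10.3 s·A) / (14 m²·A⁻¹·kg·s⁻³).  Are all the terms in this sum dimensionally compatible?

No

Reduce each to base SI dimensions:
  76.4 V^-1·A:  A·V⁻¹ = A·(J·C⁻¹)⁻¹ = kg⁻¹·m⁻²·s³·A²
  8.68 nF:  F = C·V⁻¹ = kg⁻¹·m⁻²·s⁴·A²
  (81.4 s A) / (39 kV):  [s·A] / [kg·m²·s⁻³·A⁻¹] = kg⁻¹·m⁻²·s⁴·A²
  (10.3 s·A) / (14 m²·A⁻¹·kg·s⁻³):  [s·A] / [kg·m²·s⁻³·A⁻¹] = kg⁻¹·m⁻²·s⁴·A²
The terms do not share a single dimension (kg⁻¹·m⁻²·s³·A² vs kg⁻¹·m⁻²·s⁴·A²).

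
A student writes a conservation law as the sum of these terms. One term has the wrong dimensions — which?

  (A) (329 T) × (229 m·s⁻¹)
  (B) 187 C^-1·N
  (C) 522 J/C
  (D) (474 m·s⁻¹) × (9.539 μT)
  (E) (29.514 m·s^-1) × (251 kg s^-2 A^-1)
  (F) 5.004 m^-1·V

(C)

Work out the base dimensions of each:
  (A) [kg·s⁻²·A⁻¹] · [m·s⁻¹] = kg·m·s⁻³·A⁻¹
  (B) N·C⁻¹ = kg·m·s⁻²·(s·A)⁻¹ = kg·m·s⁻³·A⁻¹
  (C) J·C⁻¹ = N·m·(s·A)⁻¹ = kg·m²·s⁻³·A⁻¹
  (D) [m·s⁻¹] · [kg·s⁻²·A⁻¹] = kg·m·s⁻³·A⁻¹
  (E) [m·s⁻¹] · [kg·s⁻²·A⁻¹] = kg·m·s⁻³·A⁻¹
  (F) V·m⁻¹ = J·C⁻¹·m⁻¹ = kg·m·s⁻³·A⁻¹
All reduce to kg·m·s⁻³·A⁻¹ except (C), which is kg·m²·s⁻³·A⁻¹.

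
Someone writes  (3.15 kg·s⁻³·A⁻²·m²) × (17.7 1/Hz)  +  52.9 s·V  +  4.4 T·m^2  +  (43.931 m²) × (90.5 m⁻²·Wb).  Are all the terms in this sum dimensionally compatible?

Expand each in SI base units:
  (3.15 kg·s⁻³·A⁻²·m²) × (17.7 1/Hz):  [kg·m²·s⁻³·A⁻²] · [s] = kg·m²·s⁻²·A⁻²
  52.9 s·V:  V·s = J·C⁻¹·s = kg·m²·s⁻²·A⁻¹
  4.4 T·m^2:  T·m² = Wb·m⁻²·m² = kg·m²·s⁻²·A⁻¹
  (43.931 m²) × (90.5 m⁻²·Wb):  [m²] · [kg·s⁻²·A⁻¹] = kg·m²·s⁻²·A⁻¹
The terms do not share a single dimension (kg·m²·s⁻²·A⁻² vs kg·m²·s⁻²·A⁻¹).

No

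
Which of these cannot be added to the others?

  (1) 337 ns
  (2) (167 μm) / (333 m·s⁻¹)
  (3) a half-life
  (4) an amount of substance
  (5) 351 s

(4)

Reduce each to base SI dimensions:
  (1) s
  (2) [m] / [m·s⁻¹] = s
  (3) [half-life] = s
  (4) [amount of substance] = mol
  (5) s
All reduce to s except (4), which is mol.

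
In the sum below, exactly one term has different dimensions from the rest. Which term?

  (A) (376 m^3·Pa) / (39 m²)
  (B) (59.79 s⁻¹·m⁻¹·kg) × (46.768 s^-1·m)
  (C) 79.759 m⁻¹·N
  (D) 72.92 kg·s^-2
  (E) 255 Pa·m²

(E)

Dimensions:
  (A) [kg·m²·s⁻²] / [m²] = kg·s⁻²
  (B) [kg·m⁻¹·s⁻¹] · [m·s⁻¹] = kg·s⁻²
  (C) N·m⁻¹ = kg·m·s⁻²·m⁻¹ = kg·s⁻²
  (D) kg·s⁻²
  (E) Pa·m² = N·m⁻²·m² = kg·m·s⁻²
All reduce to kg·s⁻² except (E), which is kg·m·s⁻².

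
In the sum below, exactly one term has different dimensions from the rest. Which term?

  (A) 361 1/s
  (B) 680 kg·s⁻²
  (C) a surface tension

(A)

Reduce each to base SI dimensions:
  (A) s⁻¹
  (B) kg·s⁻²
  (C) [surface tension] = kg·s⁻²
All reduce to kg·s⁻² except (A), which is s⁻¹.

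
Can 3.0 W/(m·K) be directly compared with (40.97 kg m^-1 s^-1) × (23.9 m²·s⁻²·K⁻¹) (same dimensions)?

Dimensions:
  3.0 W/(m·K):  W·m⁻¹·K⁻¹ = J·s⁻¹·m⁻¹·K⁻¹ = kg·m·s⁻³·K⁻¹
  (40.97 kg m^-1 s^-1) × (23.9 m²·s⁻²·K⁻¹):  [kg·m⁻¹·s⁻¹] · [m²·s⁻²·K⁻¹] = kg·m·s⁻³·K⁻¹
Both are kg·m·s⁻³·K⁻¹, so they have the same dimensions and can be added.

Yes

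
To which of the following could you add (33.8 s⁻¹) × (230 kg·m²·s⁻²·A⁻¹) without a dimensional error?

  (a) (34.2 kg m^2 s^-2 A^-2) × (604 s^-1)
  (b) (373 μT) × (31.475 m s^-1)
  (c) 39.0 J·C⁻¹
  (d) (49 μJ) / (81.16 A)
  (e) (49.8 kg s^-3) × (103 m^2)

(c)

Reference: [s⁻¹] · [kg·m²·s⁻²·A⁻¹] = kg·m²·s⁻³·A⁻¹.
Each option:
  (a) [kg·m²·s⁻²·A⁻²] · [s⁻¹] = kg·m²·s⁻³·A⁻²
  (b) [kg·s⁻²·A⁻¹] · [m·s⁻¹] = kg·m·s⁻³·A⁻¹
  (c) J·C⁻¹ = N·m·(s·A)⁻¹ = kg·m²·s⁻³·A⁻¹  ← same
  (d) [kg·m²·s⁻²] / [A] = kg·m²·s⁻²·A⁻¹
  (e) [kg·s⁻³] · [m²] = kg·m²·s⁻³
Only (c) matches kg·m²·s⁻³·A⁻¹.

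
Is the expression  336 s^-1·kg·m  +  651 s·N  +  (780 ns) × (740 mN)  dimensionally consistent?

Yes

Work out the base dimensions of each:
  336 s^-1·kg·m:  kg·m·s⁻¹
  651 s·N:  N·s = kg·m·s⁻²·s = kg·m·s⁻¹
  (780 ns) × (740 mN):  [s] · [kg·m·s⁻²] = kg·m·s⁻¹
Every term reduces to kg·m·s⁻¹.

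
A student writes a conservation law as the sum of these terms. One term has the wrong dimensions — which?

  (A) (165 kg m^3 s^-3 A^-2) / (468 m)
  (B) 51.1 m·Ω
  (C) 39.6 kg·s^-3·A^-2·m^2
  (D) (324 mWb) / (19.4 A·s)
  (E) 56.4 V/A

In SI base units:
  (A) [kg·m³·s⁻³·A⁻²] / [m] = kg·m²·s⁻³·A⁻²
  (B) Ω·m = V·A⁻¹·m = kg·m³·s⁻³·A⁻²
  (C) kg·m²·s⁻³·A⁻²
  (D) [kg·m²·s⁻²·A⁻¹] / [s·A] = kg·m²·s⁻³·A⁻²
  (E) V·A⁻¹ = J·C⁻¹·A⁻¹ = kg·m²·s⁻³·A⁻²
All reduce to kg·m²·s⁻³·A⁻² except (B), which is kg·m³·s⁻³·A⁻².

(B)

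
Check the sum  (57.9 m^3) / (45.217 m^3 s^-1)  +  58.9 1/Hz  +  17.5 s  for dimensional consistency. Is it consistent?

In SI base units:
  (57.9 m^3) / (45.217 m^3 s^-1):  [m³] / [m³·s⁻¹] = s
  58.9 1/Hz:  Hz⁻¹ = (s⁻¹)⁻¹ = s
  17.5 s:  s
Every term reduces to s.

Yes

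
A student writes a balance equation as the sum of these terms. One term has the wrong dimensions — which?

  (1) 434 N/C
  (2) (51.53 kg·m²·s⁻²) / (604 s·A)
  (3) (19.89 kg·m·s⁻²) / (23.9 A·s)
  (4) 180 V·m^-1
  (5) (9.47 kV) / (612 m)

In SI base units:
  (1) N·C⁻¹ = kg·m·s⁻²·(s·A)⁻¹ = kg·m·s⁻³·A⁻¹
  (2) [kg·m²·s⁻²] / [s·A] = kg·m²·s⁻³·A⁻¹
  (3) [kg·m·s⁻²] / [s·A] = kg·m·s⁻³·A⁻¹
  (4) V·m⁻¹ = J·C⁻¹·m⁻¹ = kg·m·s⁻³·A⁻¹
  (5) [kg·m²·s⁻³·A⁻¹] / [m] = kg·m·s⁻³·A⁻¹
All reduce to kg·m·s⁻³·A⁻¹ except (2), which is kg·m²·s⁻³·A⁻¹.

(2)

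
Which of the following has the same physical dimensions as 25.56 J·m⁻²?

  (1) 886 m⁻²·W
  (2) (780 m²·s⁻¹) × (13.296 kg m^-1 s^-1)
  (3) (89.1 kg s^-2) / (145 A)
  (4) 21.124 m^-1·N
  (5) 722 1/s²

Reference: J·m⁻² = N·m·m⁻² = kg·s⁻².
Each option:
  (1) W·m⁻² = J·s⁻¹·m⁻² = kg·s⁻³
  (2) [m²·s⁻¹] · [kg·m⁻¹·s⁻¹] = kg·m·s⁻²
  (3) [kg·s⁻²] / [A] = kg·s⁻²·A⁻¹
  (4) N·m⁻¹ = kg·m·s⁻²·m⁻¹ = kg·s⁻²  ← same
  (5) s⁻²
Only (4) matches kg·s⁻².

(4)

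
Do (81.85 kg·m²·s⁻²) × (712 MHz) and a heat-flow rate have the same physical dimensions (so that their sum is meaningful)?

Expand each in SI base units:
  (81.85 kg·m²·s⁻²) × (712 MHz):  [kg·m²·s⁻²] · [s⁻¹] = kg·m²·s⁻³
  a heat-flow rate:  [heat-flow rate] = kg·m²·s⁻³
Both are kg·m²·s⁻³, so they have the same dimensions and can be added.

Yes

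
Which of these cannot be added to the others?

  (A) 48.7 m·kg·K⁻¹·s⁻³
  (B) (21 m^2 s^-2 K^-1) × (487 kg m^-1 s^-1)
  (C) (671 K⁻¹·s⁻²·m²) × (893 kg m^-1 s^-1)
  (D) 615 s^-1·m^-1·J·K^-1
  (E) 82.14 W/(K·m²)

(E)

Work out the base dimensions of each:
  (A) kg·m·s⁻³·K⁻¹
  (B) [m²·s⁻²·K⁻¹] · [kg·m⁻¹·s⁻¹] = kg·m·s⁻³·K⁻¹
  (C) [m²·s⁻²·K⁻¹] · [kg·m⁻¹·s⁻¹] = kg·m·s⁻³·K⁻¹
  (D) J·s⁻¹·m⁻¹·K⁻¹ = N·m·s⁻¹·m⁻¹·K⁻¹ = kg·m·s⁻³·K⁻¹
  (E) W·m⁻²·K⁻¹ = J·s⁻¹·m⁻²·K⁻¹ = kg·s⁻³·K⁻¹
All reduce to kg·m·s⁻³·K⁻¹ except (E), which is kg·s⁻³·K⁻¹.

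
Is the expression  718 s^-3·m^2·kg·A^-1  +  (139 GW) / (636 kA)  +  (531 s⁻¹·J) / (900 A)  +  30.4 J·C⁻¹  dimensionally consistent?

Dimensions:
  718 s^-3·m^2·kg·A^-1:  kg·m²·s⁻³·A⁻¹
  (139 GW) / (636 kA):  [kg·m²·s⁻³] / [A] = kg·m²·s⁻³·A⁻¹
  (531 s⁻¹·J) / (900 A):  [kg·m²·s⁻³] / [A] = kg·m²·s⁻³·A⁻¹
  30.4 J·C⁻¹:  J·C⁻¹ = N·m·(s·A)⁻¹ = kg·m²·s⁻³·A⁻¹
Every term reduces to kg·m²·s⁻³·A⁻¹.

Yes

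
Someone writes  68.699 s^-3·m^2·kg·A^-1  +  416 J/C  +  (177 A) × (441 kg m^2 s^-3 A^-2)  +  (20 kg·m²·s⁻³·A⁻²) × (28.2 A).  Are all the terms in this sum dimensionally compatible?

Dimensions:
  68.699 s^-3·m^2·kg·A^-1:  kg·m²·s⁻³·A⁻¹
  416 J/C:  J·C⁻¹ = N·m·(s·A)⁻¹ = kg·m²·s⁻³·A⁻¹
  (177 A) × (441 kg m^2 s^-3 A^-2):  [A] · [kg·m²·s⁻³·A⁻²] = kg·m²·s⁻³·A⁻¹
  (20 kg·m²·s⁻³·A⁻²) × (28.2 A):  [kg·m²·s⁻³·A⁻²] · [A] = kg·m²·s⁻³·A⁻¹
Every term reduces to kg·m²·s⁻³·A⁻¹.

Yes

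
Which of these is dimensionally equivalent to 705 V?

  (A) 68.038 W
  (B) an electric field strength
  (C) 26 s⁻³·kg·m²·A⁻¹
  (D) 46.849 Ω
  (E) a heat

Reference: V = J·C⁻¹ = kg·m²·s⁻³·A⁻¹.
Each option:
  (A) W = J·s⁻¹ = kg·m²·s⁻³
  (B) [electric field strength] = kg·m·s⁻³·A⁻¹
  (C) kg·m²·s⁻³·A⁻¹  ← same
  (D) Ω = V·A⁻¹ = kg·m²·s⁻³·A⁻²
  (E) [heat] = kg·m²·s⁻²
Only (C) matches kg·m²·s⁻³·A⁻¹.

(C)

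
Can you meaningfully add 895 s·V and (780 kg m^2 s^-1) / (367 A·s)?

Yes

Reduce each to base SI dimensions:
  895 s·V:  V·s = J·C⁻¹·s = kg·m²·s⁻²·A⁻¹
  (780 kg m^2 s^-1) / (367 A·s):  [kg·m²·s⁻¹] / [s·A] = kg·m²·s⁻²·A⁻¹
Both are kg·m²·s⁻²·A⁻¹, so they have the same dimensions and can be added.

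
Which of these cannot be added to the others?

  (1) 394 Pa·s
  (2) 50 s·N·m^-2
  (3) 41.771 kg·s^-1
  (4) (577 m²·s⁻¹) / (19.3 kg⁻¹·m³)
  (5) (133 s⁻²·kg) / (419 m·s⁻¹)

(3)

Expand each in SI base units:
  (1) Pa·s = N·m⁻²·s = kg·m⁻¹·s⁻¹
  (2) N·s·m⁻² = kg·m·s⁻²·s·m⁻² = kg·m⁻¹·s⁻¹
  (3) kg·s⁻¹
  (4) [m²·s⁻¹] / [kg⁻¹·m³] = kg·m⁻¹·s⁻¹
  (5) [kg·s⁻²] / [m·s⁻¹] = kg·m⁻¹·s⁻¹
All reduce to kg·m⁻¹·s⁻¹ except (3), which is kg·s⁻¹.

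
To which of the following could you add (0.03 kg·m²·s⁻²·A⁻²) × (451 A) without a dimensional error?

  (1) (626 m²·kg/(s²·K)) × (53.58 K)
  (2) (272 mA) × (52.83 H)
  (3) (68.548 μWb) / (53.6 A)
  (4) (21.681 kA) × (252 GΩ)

(2)

Reference: [kg·m²·s⁻²·A⁻²] · [A] = kg·m²·s⁻²·A⁻¹.
Each option:
  (1) [kg·m²·s⁻²·K⁻¹] · [K] = kg·m²·s⁻²
  (2) [A] · [kg·m²·s⁻²·A⁻²] = kg·m²·s⁻²·A⁻¹  ← same
  (3) [kg·m²·s⁻²·A⁻¹] / [A] = kg·m²·s⁻²·A⁻²
  (4) [A] · [kg·m²·s⁻³·A⁻²] = kg·m²·s⁻³·A⁻¹
Only (2) matches kg·m²·s⁻²·A⁻¹.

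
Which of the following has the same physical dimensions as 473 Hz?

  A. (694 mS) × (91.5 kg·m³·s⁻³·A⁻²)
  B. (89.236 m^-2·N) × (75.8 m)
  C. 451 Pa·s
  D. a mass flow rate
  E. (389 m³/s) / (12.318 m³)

Reference: Hz = s⁻¹.
Each option:
  A. [kg⁻¹·m⁻²·s³·A²] · [kg·m³·s⁻³·A⁻²] = m
  B. [kg·m⁻¹·s⁻²] · [m] = kg·s⁻²
  C. Pa·s = N·m⁻²·s = kg·m⁻¹·s⁻¹
  D. [mass flow rate] = kg·s⁻¹
  E. [m³·s⁻¹] / [m³] = s⁻¹  ← same
Only E. matches s⁻¹.

E.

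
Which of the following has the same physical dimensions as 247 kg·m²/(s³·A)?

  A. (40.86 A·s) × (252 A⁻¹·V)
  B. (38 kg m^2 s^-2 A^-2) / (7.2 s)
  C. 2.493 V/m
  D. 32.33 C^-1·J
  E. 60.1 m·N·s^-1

D.

Reference: kg·m²·s⁻³·A⁻¹.
Each option:
  A. [s·A] · [kg·m²·s⁻³·A⁻²] = kg·m²·s⁻²·A⁻¹
  B. [kg·m²·s⁻²·A⁻²] / [s] = kg·m²·s⁻³·A⁻²
  C. V·m⁻¹ = J·C⁻¹·m⁻¹ = kg·m·s⁻³·A⁻¹
  D. J·C⁻¹ = N·m·(s·A)⁻¹ = kg·m²·s⁻³·A⁻¹  ← same
  E. N·m·s⁻¹ = kg·m·s⁻²·m·s⁻¹ = kg·m²·s⁻³
Only D. matches kg·m²·s⁻³·A⁻¹.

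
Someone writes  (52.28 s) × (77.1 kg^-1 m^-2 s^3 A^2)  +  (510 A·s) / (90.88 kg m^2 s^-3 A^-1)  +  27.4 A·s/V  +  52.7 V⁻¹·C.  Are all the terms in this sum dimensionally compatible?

Expand each in SI base units:
  (52.28 s) × (77.1 kg^-1 m^-2 s^3 A^2):  [s] · [kg⁻¹·m⁻²·s³·A²] = kg⁻¹·m⁻²·s⁴·A²
  (510 A·s) / (90.88 kg m^2 s^-3 A^-1):  [s·A] / [kg·m²·s⁻³·A⁻¹] = kg⁻¹·m⁻²·s⁴·A²
  27.4 A·s/V:  A·s·V⁻¹ = A·s·(J·C⁻¹)⁻¹ = kg⁻¹·m⁻²·s⁴·A²
  52.7 V⁻¹·C:  C·V⁻¹ = s·A·(J·C⁻¹)⁻¹ = kg⁻¹·m⁻²·s⁴·A²
Every term reduces to kg⁻¹·m⁻²·s⁴·A².

Yes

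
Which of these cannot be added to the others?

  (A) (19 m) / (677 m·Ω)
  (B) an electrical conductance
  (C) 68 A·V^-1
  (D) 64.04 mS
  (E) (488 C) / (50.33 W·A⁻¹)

In SI base units:
  (A) [m] / [kg·m³·s⁻³·A⁻²] = kg⁻¹·m⁻²·s³·A²
  (B) [electrical conductance] = kg⁻¹·m⁻²·s³·A²
  (C) A·V⁻¹ = A·(J·C⁻¹)⁻¹ = kg⁻¹·m⁻²·s³·A²
  (D) S = Ω⁻¹ = kg⁻¹·m⁻²·s³·A²
  (E) [s·A] / [kg·m²·s⁻³·A⁻¹] = kg⁻¹·m⁻²·s⁴·A²
All reduce to kg⁻¹·m⁻²·s³·A² except (E), which is kg⁻¹·m⁻²·s⁴·A².

(E)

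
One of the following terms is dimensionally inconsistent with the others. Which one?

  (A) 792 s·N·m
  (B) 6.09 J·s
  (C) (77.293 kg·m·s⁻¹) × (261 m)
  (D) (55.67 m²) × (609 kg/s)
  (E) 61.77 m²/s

(E)

In SI base units:
  (A) N·m·s = kg·m·s⁻²·m·s = kg·m²·s⁻¹
  (B) J·s = N·m·s = kg·m²·s⁻¹
  (C) [kg·m·s⁻¹] · [m] = kg·m²·s⁻¹
  (D) [m²] · [kg·s⁻¹] = kg·m²·s⁻¹
  (E) m²·s⁻¹
All reduce to kg·m²·s⁻¹ except (E), which is m²·s⁻¹.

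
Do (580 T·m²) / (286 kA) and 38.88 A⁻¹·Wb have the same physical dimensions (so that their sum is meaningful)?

Expand each in SI base units:
  (580 T·m²) / (286 kA):  [kg·m²·s⁻²·A⁻¹] / [A] = kg·m²·s⁻²·A⁻²
  38.88 A⁻¹·Wb:  Wb·A⁻¹ = V·s·A⁻¹ = kg·m²·s⁻²·A⁻²
Both are kg·m²·s⁻²·A⁻², so they have the same dimensions and can be added.

Yes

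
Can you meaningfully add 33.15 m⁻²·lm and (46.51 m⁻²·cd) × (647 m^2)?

Work out the base dimensions of each:
  33.15 m⁻²·lm:  lm·m⁻² = cd·m⁻² = m⁻²·cd
  (46.51 m⁻²·cd) × (647 m^2):  [m⁻²·cd] · [m²] = cd
m⁻²·cd ≠ cd, so they cannot be added.

No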